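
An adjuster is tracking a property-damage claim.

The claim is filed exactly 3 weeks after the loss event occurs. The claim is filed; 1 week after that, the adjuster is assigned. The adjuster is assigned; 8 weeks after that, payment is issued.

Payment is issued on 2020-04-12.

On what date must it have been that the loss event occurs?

Payment is issued: Apr 12, 2020.
The adjuster is assigned: Apr 12, 2020 − 8 weeks = Feb 16, 2020.
The claim is filed: Feb 16, 2020 − 1 week = Feb 9, 2020.
The loss event occurs: Feb 9, 2020 − 3 weeks = Jan 19, 2020.

2020-01-19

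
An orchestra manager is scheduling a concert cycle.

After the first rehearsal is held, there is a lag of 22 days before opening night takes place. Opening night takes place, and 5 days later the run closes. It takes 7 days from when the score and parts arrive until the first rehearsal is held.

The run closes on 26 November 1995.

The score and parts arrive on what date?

23 October 1995

The run closes: Nov 26, 1995.
Opening night takes place: Nov 26, 1995 − 5 days = Nov 21, 1995.
The first rehearsal is held: Nov 21, 1995 − 22 days = Oct 30, 1995.
The score and parts arrive: Oct 30, 1995 − 7 days = Oct 23, 1995.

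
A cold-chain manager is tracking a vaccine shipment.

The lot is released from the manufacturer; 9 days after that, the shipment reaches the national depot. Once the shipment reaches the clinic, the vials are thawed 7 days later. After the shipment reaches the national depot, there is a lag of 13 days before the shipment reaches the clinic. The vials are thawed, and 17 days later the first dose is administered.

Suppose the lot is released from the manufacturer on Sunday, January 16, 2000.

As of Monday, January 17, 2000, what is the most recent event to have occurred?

The lot is released from the manufacturer

The lot is released from the manufacturer: Jan 16, 2000.
The shipment reaches the national depot: Jan 16, 2000 + 9 days = Jan 25, 2000.
The shipment reaches the clinic: Jan 25, 2000 + 13 days = Feb 7, 2000.
The vials are thawed: Feb 7, 2000 + 7 days = Feb 14, 2000.
The first dose is administered: Feb 14, 2000 + 17 days = Mar 2, 2000.
Jan 17, 2000 falls between when the lot is released from the manufacturer (Jan 16, 2000) and when the shipment reaches the national depot (Jan 25, 2000).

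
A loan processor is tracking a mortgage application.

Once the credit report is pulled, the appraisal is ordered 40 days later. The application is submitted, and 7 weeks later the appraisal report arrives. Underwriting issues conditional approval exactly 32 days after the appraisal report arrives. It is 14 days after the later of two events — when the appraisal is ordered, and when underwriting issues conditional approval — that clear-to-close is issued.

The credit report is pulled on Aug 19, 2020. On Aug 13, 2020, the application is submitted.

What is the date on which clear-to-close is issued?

Nov 16, 2020

The credit report is pulled: Aug 19, 2020.
The appraisal is ordered: Aug 19, 2020 + 40 days = Sep 28, 2020.
The application is submitted: Aug 13, 2020.
The appraisal report arrives: Aug 13, 2020 + 7 weeks = Oct 1, 2020.
Underwriting issues conditional approval: Oct 1, 2020 + 32 days = Nov 2, 2020.
Both prerequisites met — the appraisal is ordered (Sep 28, 2020), underwriting issues conditional approval (Nov 2, 2020); the later is Nov 2, 2020.
Clear-to-close is issued: Nov 2, 2020 + 14 days = Nov 16, 2020.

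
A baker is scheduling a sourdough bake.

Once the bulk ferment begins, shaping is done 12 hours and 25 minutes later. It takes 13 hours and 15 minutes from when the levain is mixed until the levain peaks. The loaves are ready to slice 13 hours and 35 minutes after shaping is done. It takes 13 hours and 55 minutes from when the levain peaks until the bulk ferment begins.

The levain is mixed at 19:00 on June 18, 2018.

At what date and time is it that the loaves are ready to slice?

The levain is mixed: 19:00 Jun 18, 2018.
The levain peaks: 19:00 Jun 18, 2018 + 13h15m = 08:15 Jun 19, 2018.
The bulk ferment begins: 08:15 Jun 19, 2018 + 13h55m = 22:10 Jun 19, 2018.
Shaping is done: 22:10 Jun 19, 2018 + 12h25m = 10:35 Jun 20, 2018.
The loaves are ready to slice: 10:35 Jun 20, 2018 + 13h35m = 00:10 Jun 21, 2018.

00:10 on June 21, 2018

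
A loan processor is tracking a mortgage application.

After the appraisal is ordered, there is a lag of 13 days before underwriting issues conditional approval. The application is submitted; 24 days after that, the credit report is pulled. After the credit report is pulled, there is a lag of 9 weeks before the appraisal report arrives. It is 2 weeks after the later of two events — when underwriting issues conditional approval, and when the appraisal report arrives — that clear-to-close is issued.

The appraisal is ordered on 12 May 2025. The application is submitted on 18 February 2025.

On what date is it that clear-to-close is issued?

The appraisal is ordered: May 12, 2025.
Underwriting issues conditional approval: May 12, 2025 + 13 days = May 25, 2025.
The application is submitted: Feb 18, 2025.
The credit report is pulled: Feb 18, 2025 + 24 days = Mar 14, 2025.
The appraisal report arrives: Mar 14, 2025 + 9 weeks = May 16, 2025.
Both prerequisites met — underwriting issues conditional approval (May 25, 2025), the appraisal report arrives (May 16, 2025); the later is May 25, 2025.
Clear-to-close is issued: May 25, 2025 + 2 weeks = Jun 8, 2025.

8 June 2025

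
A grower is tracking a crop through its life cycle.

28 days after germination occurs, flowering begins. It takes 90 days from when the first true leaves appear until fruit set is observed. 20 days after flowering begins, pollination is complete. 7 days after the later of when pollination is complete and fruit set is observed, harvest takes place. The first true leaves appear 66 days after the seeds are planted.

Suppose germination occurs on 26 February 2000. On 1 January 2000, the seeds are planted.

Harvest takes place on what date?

Germination occurs: Feb 26, 2000.
Flowering begins: Feb 26, 2000 + 28 days = Mar 25, 2000.
Pollination is complete: Mar 25, 2000 + 20 days = Apr 14, 2000.
The seeds are planted: Jan 1, 2000.
The first true leaves appear: Jan 1, 2000 + 66 days = Mar 7, 2000.
Fruit set is observed: Mar 7, 2000 + 90 days = Jun 5, 2000.
Both prerequisites met — pollination is complete (Apr 14, 2000), fruit set is observed (Jun 5, 2000); the later is Jun 5, 2000.
Harvest takes place: Jun 5, 2000 + 7 days = Jun 12, 2000.

12 June 2000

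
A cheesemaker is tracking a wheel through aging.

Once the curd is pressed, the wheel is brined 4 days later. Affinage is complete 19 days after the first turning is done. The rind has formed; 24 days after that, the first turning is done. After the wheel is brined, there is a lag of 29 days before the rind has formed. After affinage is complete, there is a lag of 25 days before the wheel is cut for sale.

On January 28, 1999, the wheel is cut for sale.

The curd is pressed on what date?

The wheel is cut for sale: Jan 28, 1999.
Affinage is complete: Jan 28, 1999 − 25 days = Jan 3, 1999.
The first turning is done: Jan 3, 1999 − 19 days = Dec 15, 1998.
The rind has formed: Dec 15, 1998 − 24 days = Nov 21, 1998.
The wheel is brined: Nov 21, 1998 − 29 days = Oct 23, 1998.
The curd is pressed: Oct 23, 1998 − 4 days = Oct 19, 1998.

October 19, 1998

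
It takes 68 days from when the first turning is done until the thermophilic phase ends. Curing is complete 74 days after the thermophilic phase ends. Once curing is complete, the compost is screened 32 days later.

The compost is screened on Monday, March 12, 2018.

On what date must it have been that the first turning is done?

The compost is screened: Mar 12, 2018.
Curing is complete: Mar 12, 2018 − 32 days = Feb 8, 2018.
The thermophilic phase ends: Feb 8, 2018 − 74 days = Nov 26, 2017.
The first turning is done: Nov 26, 2017 − 68 days = Sep 19, 2017.

Tuesday, September 19, 2017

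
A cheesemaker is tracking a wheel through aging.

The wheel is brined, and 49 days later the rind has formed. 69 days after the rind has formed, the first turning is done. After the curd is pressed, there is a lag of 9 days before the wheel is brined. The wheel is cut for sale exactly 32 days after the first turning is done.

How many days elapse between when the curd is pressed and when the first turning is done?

127 days

Causal path: the curd is pressed → the wheel is brined → the rind has formed → the first turning is done.
Total delay along the path: 9 + 49 + 69 = 127 days.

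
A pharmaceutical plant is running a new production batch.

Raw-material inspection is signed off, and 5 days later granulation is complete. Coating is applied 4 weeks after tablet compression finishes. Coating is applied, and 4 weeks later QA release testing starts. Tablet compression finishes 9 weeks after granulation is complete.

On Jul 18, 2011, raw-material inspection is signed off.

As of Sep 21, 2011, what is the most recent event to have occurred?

Raw-material inspection is signed off: Jul 18, 2011.
Granulation is complete: Jul 18, 2011 + 5 days = Jul 23, 2011.
Tablet compression finishes: Jul 23, 2011 + 9 weeks = Sep 24, 2011.
Coating is applied: Sep 24, 2011 + 4 weeks = Oct 22, 2011.
QA release testing starts: Oct 22, 2011 + 4 weeks = Nov 19, 2011.
Sep 21, 2011 falls between when granulation is complete (Jul 23, 2011) and when tablet compression finishes (Sep 24, 2011).

Granulation is complete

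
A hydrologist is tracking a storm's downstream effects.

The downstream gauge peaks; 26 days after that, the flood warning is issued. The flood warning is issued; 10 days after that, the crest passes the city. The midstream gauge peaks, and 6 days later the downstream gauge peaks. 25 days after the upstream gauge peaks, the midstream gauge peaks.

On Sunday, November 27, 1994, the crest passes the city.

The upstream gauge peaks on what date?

Wednesday, September 21, 1994

The crest passes the city: Nov 27, 1994.
The flood warning is issued: Nov 27, 1994 − 10 days = Nov 17, 1994.
The downstream gauge peaks: Nov 17, 1994 − 26 days = Oct 22, 1994.
The midstream gauge peaks: Oct 22, 1994 − 6 days = Oct 16, 1994.
The upstream gauge peaks: Oct 16, 1994 − 25 days = Sep 21, 1994.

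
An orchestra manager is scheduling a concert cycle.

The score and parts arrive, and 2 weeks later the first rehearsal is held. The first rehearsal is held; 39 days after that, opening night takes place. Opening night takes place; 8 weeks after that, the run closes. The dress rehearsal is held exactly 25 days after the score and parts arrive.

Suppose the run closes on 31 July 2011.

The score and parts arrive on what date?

13 April 2011

The run closes: Jul 31, 2011.
Opening night takes place: Jul 31, 2011 − 8 weeks = Jun 5, 2011.
The first rehearsal is held: Jun 5, 2011 − 39 days = Apr 27, 2011.
The score and parts arrive: Apr 27, 2011 − 2 weeks = Apr 13, 2011.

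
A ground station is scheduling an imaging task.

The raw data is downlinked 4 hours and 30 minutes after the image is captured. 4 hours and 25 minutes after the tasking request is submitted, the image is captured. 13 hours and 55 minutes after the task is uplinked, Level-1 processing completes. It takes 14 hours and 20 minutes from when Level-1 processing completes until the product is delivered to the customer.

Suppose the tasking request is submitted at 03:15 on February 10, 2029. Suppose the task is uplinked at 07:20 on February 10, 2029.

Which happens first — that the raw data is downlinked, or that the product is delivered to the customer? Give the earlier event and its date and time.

The tasking request is submitted: 03:15 Feb 10, 2029.
The image is captured: 03:15 Feb 10, 2029 + 4h25m = 07:40 Feb 10, 2029.
The raw data is downlinked: 07:40 Feb 10, 2029 + 4h30m = 12:10 Feb 10, 2029.
The task is uplinked: 07:20 Feb 10, 2029.
Level-1 processing completes: 07:20 Feb 10, 2029 + 13h55m = 21:15 Feb 10, 2029.
The product is delivered to the customer: 21:15 Feb 10, 2029 + 14h20m = 11:35 Feb 11, 2029.
Comparing: the raw data is downlinked at 12:10 Feb 10, 2029 vs the product is delivered to the customer at 11:35 Feb 11, 2029. Earlier: the raw data is downlinked.

The raw data is downlinked — 12:10 on February 10, 2029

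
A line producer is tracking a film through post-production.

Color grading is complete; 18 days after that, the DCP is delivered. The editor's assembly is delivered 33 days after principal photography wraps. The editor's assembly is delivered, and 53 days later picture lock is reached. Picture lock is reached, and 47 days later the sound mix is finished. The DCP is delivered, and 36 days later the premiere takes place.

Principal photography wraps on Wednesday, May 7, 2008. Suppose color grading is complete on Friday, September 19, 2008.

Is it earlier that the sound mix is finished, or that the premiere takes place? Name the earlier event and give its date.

The sound mix is finished — Wednesday, September 17, 2008

Principal photography wraps: May 7, 2008.
The editor's assembly is delivered: May 7, 2008 + 33 days = Jun 9, 2008.
Picture lock is reached: Jun 9, 2008 + 53 days = Aug 1, 2008.
The sound mix is finished: Aug 1, 2008 + 47 days = Sep 17, 2008.
Color grading is complete: Sep 19, 2008.
The DCP is delivered: Sep 19, 2008 + 18 days = Oct 7, 2008.
The premiere takes place: Oct 7, 2008 + 36 days = Nov 12, 2008.
Comparing: the sound mix is finished on Sep 17, 2008 vs the premiere takes place on Nov 12, 2008. Earlier: the sound mix is finished.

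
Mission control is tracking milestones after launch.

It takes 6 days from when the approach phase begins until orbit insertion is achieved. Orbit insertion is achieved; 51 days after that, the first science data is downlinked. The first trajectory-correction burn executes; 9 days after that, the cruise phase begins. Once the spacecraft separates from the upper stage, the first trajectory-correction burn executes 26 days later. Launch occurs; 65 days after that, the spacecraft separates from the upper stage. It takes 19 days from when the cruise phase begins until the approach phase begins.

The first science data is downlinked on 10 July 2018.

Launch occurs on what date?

15 January 2018

The first science data is downlinked: Jul 10, 2018.
Orbit insertion is achieved: Jul 10, 2018 − 51 days = May 20, 2018.
The approach phase begins: May 20, 2018 − 6 days = May 14, 2018.
The cruise phase begins: May 14, 2018 − 19 days = Apr 25, 2018.
The first trajectory-correction burn executes: Apr 25, 2018 − 9 days = Apr 16, 2018.
The spacecraft separates from the upper stage: Apr 16, 2018 − 26 days = Mar 21, 2018.
Launch occurs: Mar 21, 2018 − 65 days = Jan 15, 2018.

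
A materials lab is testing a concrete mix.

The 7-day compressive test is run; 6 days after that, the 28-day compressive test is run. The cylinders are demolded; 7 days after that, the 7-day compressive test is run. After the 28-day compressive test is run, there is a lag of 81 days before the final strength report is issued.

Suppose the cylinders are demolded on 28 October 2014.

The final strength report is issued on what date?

30 January 2015

The cylinders are demolded: Oct 28, 2014.
The 7-day compressive test is run: Oct 28, 2014 + 7 days = Nov 4, 2014.
The 28-day compressive test is run: Nov 4, 2014 + 6 days = Nov 10, 2014.
The final strength report is issued: Nov 10, 2014 + 81 days = Jan 30, 2015.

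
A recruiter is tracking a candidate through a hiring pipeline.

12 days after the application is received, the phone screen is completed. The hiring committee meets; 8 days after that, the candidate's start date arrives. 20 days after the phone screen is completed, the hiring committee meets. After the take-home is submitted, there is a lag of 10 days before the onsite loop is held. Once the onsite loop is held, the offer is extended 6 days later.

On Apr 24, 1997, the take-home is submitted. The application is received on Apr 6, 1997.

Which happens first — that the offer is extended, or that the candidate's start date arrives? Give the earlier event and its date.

The offer is extended — May 10, 1997

The take-home is submitted: Apr 24, 1997.
The onsite loop is held: Apr 24, 1997 + 10 days = May 4, 1997.
The offer is extended: May 4, 1997 + 6 days = May 10, 1997.
The application is received: Apr 6, 1997.
The phone screen is completed: Apr 6, 1997 + 12 days = Apr 18, 1997.
The hiring committee meets: Apr 18, 1997 + 20 days = May 8, 1997.
The candidate's start date arrives: May 8, 1997 + 8 days = May 16, 1997.
Comparing: the offer is extended on May 10, 1997 vs the candidate's start date arrives on May 16, 1997. Earlier: the offer is extended.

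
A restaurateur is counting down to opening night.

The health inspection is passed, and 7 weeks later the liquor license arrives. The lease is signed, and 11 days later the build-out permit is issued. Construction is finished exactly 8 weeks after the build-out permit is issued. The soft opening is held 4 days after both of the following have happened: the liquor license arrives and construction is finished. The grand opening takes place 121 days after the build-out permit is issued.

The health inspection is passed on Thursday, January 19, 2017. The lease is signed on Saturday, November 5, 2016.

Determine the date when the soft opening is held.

The health inspection is passed: Jan 19, 2017.
The liquor license arrives: Jan 19, 2017 + 7 weeks = Mar 9, 2017.
The lease is signed: Nov 5, 2016.
The build-out permit is issued: Nov 5, 2016 + 11 days = Nov 16, 2016.
Construction is finished: Nov 16, 2016 + 8 weeks = Jan 11, 2017.
Both prerequisites met — the liquor license arrives (Mar 9, 2017), construction is finished (Jan 11, 2017); the later is Mar 9, 2017.
The soft opening is held: Mar 9, 2017 + 4 days = Mar 13, 2017.

Monday, March 13, 2017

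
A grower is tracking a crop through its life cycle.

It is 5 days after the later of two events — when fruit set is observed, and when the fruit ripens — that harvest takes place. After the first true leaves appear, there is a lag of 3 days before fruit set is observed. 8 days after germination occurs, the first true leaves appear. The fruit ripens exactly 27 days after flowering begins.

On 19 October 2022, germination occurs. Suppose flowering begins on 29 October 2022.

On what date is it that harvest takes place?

30 November 2022

Germination occurs: Oct 19, 2022.
The first true leaves appear: Oct 19, 2022 + 8 days = Oct 27, 2022.
Fruit set is observed: Oct 27, 2022 + 3 days = Oct 30, 2022.
Flowering begins: Oct 29, 2022.
The fruit ripens: Oct 29, 2022 + 27 days = Nov 25, 2022.
Both prerequisites met — fruit set is observed (Oct 30, 2022), the fruit ripens (Nov 25, 2022); the later is Nov 25, 2022.
Harvest takes place: Nov 25, 2022 + 5 days = Nov 30, 2022.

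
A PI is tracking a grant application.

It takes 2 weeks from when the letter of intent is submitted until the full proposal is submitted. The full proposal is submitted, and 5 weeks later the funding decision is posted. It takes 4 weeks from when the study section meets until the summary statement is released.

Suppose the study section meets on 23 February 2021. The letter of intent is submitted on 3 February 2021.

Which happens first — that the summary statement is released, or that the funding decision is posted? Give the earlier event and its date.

The summary statement is released — 23 March 2021

The study section meets: Feb 23, 2021.
The summary statement is released: Feb 23, 2021 + 4 weeks = Mar 23, 2021.
The letter of intent is submitted: Feb 3, 2021.
The full proposal is submitted: Feb 3, 2021 + 2 weeks = Feb 17, 2021.
The funding decision is posted: Feb 17, 2021 + 5 weeks = Mar 24, 2021.
Comparing: the summary statement is released on Mar 23, 2021 vs the funding decision is posted on Mar 24, 2021. Earlier: the summary statement is released.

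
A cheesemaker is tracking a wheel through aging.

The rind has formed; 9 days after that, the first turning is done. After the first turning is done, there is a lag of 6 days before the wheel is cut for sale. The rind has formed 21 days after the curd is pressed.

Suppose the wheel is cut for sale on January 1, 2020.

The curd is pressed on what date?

The wheel is cut for sale: Jan 1, 2020.
The first turning is done: Jan 1, 2020 − 6 days = Dec 26, 2019.
The rind has formed: Dec 26, 2019 − 9 days = Dec 17, 2019.
The curd is pressed: Dec 17, 2019 − 21 days = Nov 26, 2019.

November 26, 2019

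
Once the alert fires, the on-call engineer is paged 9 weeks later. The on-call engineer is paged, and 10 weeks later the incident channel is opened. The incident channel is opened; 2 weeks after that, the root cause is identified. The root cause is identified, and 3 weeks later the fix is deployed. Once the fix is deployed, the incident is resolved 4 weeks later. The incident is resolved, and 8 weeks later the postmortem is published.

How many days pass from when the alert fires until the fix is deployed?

Causal path: the alert fires → the on-call engineer is paged → the incident channel is opened → the root cause is identified → the fix is deployed.
Total delay along the path: 9 + 10 + 2 + 3 weeks = 24 weeks = 168 days.

168 days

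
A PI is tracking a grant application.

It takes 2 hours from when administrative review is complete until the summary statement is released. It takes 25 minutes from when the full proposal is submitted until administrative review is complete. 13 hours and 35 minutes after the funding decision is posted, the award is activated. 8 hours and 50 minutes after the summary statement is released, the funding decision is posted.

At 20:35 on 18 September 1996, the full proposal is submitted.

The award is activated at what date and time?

21:25 on 19 September 1996

The full proposal is submitted: 20:35 Sep 18, 1996.
Administrative review is complete: 20:35 Sep 18, 1996 + 25m = 21:00 Sep 18, 1996.
The summary statement is released: 21:00 Sep 18, 1996 + 2h = 23:00 Sep 18, 1996.
The funding decision is posted: 23:00 Sep 18, 1996 + 8h50m = 07:50 Sep 19, 1996.
The award is activated: 07:50 Sep 19, 1996 + 13h35m = 21:25 Sep 19, 1996.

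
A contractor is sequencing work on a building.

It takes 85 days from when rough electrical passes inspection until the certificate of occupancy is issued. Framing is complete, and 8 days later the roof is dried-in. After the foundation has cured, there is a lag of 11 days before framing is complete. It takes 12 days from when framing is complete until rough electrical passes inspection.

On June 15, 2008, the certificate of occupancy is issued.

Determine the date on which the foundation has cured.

The certificate of occupancy is issued: Jun 15, 2008.
Rough electrical passes inspection: Jun 15, 2008 − 85 days = Mar 22, 2008.
Framing is complete: Mar 22, 2008 − 12 days = Mar 10, 2008.
The foundation has cured: Mar 10, 2008 − 11 days = Feb 28, 2008.

February 28, 2008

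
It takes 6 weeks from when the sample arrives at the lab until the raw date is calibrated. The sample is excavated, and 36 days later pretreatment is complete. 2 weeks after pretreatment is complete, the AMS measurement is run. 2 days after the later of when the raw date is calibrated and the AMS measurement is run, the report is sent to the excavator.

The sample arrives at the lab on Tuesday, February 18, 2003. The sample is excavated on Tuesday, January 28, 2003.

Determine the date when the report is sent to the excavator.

The sample arrives at the lab: Feb 18, 2003.
The raw date is calibrated: Feb 18, 2003 + 6 weeks = Apr 1, 2003.
The sample is excavated: Jan 28, 2003.
Pretreatment is complete: Jan 28, 2003 + 36 days = Mar 5, 2003.
The AMS measurement is run: Mar 5, 2003 + 2 weeks = Mar 19, 2003.
Both prerequisites met — the raw date is calibrated (Apr 1, 2003), the AMS measurement is run (Mar 19, 2003); the later is Apr 1, 2003.
The report is sent to the excavator: Apr 1, 2003 + 2 days = Apr 3, 2003.

Thursday, April 3, 2003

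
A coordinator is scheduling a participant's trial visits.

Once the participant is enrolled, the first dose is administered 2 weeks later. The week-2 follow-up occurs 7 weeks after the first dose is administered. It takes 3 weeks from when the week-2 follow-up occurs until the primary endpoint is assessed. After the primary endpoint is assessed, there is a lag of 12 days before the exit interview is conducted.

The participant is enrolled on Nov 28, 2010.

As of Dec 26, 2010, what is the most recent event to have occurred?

The participant is enrolled: Nov 28, 2010.
The first dose is administered: Nov 28, 2010 + 2 weeks = Dec 12, 2010.
The week-2 follow-up occurs: Dec 12, 2010 + 7 weeks = Jan 30, 2011.
The primary endpoint is assessed: Jan 30, 2011 + 3 weeks = Feb 20, 2011.
The exit interview is conducted: Feb 20, 2011 + 12 days = Mar 4, 2011.
Dec 26, 2010 falls between when the first dose is administered (Dec 12, 2010) and when the week-2 follow-up occurs (Jan 30, 2011).

The first dose is administered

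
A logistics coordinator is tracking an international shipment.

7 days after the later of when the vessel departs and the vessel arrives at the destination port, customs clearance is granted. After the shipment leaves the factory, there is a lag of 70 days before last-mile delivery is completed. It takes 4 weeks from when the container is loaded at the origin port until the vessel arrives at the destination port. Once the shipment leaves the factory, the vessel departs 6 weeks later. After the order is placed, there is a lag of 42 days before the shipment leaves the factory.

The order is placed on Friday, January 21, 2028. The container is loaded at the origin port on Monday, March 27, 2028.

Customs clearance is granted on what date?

Monday, May 1, 2028

The order is placed: Jan 21, 2028.
The shipment leaves the factory: Jan 21, 2028 + 42 days = Mar 3, 2028.
The vessel departs: Mar 3, 2028 + 6 weeks = Apr 14, 2028.
The container is loaded at the origin port: Mar 27, 2028.
The vessel arrives at the destination port: Mar 27, 2028 + 4 weeks = Apr 24, 2028.
Both prerequisites met — the vessel departs (Apr 14, 2028), the vessel arrives at the destination port (Apr 24, 2028); the later is Apr 24, 2028.
Customs clearance is granted: Apr 24, 2028 + 7 days = May 1, 2028.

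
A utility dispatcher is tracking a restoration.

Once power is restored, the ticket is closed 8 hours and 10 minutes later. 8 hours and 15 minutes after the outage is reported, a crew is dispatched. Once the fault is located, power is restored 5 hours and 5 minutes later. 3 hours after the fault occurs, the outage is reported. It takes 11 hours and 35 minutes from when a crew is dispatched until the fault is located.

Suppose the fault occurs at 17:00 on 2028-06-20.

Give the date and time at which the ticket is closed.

05:05 on 2028-06-22

The fault occurs: 17:00 Jun 20, 2028.
The outage is reported: 17:00 Jun 20, 2028 + 3h = 20:00 Jun 20, 2028.
A crew is dispatched: 20:00 Jun 20, 2028 + 8h15m = 04:15 Jun 21, 2028.
The fault is located: 04:15 Jun 21, 2028 + 11h35m = 15:50 Jun 21, 2028.
Power is restored: 15:50 Jun 21, 2028 + 5h05m = 20:55 Jun 21, 2028.
The ticket is closed: 20:55 Jun 21, 2028 + 8h10m = 05:05 Jun 22, 2028.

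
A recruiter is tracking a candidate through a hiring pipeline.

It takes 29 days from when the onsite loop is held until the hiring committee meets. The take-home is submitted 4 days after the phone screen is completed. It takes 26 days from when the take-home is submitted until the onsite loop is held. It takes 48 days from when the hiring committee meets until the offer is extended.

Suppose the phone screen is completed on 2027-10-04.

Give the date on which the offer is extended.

The phone screen is completed: Oct 4, 2027.
The take-home is submitted: Oct 4, 2027 + 4 days = Oct 8, 2027.
The onsite loop is held: Oct 8, 2027 + 26 days = Nov 3, 2027.
The hiring committee meets: Nov 3, 2027 + 29 days = Dec 2, 2027.
The offer is extended: Dec 2, 2027 + 48 days = Jan 19, 2028.

2028-01-19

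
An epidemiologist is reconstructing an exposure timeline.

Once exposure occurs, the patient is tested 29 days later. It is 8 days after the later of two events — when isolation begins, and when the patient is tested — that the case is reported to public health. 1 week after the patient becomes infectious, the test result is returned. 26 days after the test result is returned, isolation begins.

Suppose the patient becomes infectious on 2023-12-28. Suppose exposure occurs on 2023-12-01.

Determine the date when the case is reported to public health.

2024-02-07

The patient becomes infectious: Dec 28, 2023.
The test result is returned: Dec 28, 2023 + 1 week = Jan 4, 2024.
Isolation begins: Jan 4, 2024 + 26 days = Jan 30, 2024.
Exposure occurs: Dec 1, 2023.
The patient is tested: Dec 1, 2023 + 29 days = Dec 30, 2023.
Both prerequisites met — isolation begins (Jan 30, 2024), the patient is tested (Dec 30, 2023); the later is Jan 30, 2024.
The case is reported to public health: Jan 30, 2024 + 8 days = Feb 7, 2024.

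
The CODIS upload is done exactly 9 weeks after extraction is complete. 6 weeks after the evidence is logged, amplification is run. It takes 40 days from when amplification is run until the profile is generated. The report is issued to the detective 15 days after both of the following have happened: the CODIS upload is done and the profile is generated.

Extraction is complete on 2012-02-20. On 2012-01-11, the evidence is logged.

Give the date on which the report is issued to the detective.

2012-05-08

Extraction is complete: Feb 20, 2012.
The CODIS upload is done: Feb 20, 2012 + 9 weeks = Apr 23, 2012.
The evidence is logged: Jan 11, 2012.
Amplification is run: Jan 11, 2012 + 6 weeks = Feb 22, 2012.
The profile is generated: Feb 22, 2012 + 40 days = Apr 2, 2012.
Both prerequisites met — the CODIS upload is done (Apr 23, 2012), the profile is generated (Apr 2, 2012); the later is Apr 23, 2012.
The report is issued to the detective: Apr 23, 2012 + 15 days = May 8, 2012.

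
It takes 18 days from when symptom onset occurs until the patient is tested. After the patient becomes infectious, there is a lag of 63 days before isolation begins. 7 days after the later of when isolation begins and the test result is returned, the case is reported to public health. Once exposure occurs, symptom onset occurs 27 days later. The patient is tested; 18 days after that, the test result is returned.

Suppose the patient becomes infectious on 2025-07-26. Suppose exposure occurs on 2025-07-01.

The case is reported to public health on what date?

The patient becomes infectious: Jul 26, 2025.
Isolation begins: Jul 26, 2025 + 63 days = Sep 27, 2025.
Exposure occurs: Jul 1, 2025.
Symptom onset occurs: Jul 1, 2025 + 27 days = Jul 28, 2025.
The patient is tested: Jul 28, 2025 + 18 days = Aug 15, 2025.
The test result is returned: Aug 15, 2025 + 18 days = Sep 2, 2025.
Both prerequisites met — isolation begins (Sep 27, 2025), the test result is returned (Sep 2, 2025); the later is Sep 27, 2025.
The case is reported to public health: Sep 27, 2025 + 7 days = Oct 4, 2025.

2025-10-04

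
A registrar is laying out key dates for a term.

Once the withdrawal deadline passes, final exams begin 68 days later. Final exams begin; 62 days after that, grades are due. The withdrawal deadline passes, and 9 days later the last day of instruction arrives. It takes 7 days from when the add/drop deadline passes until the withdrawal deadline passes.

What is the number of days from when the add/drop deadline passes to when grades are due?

Causal path: the add/drop deadline passes → the withdrawal deadline passes → final exams begin → grades are due.
Total delay along the path: 7 + 68 + 62 = 137 days.

137 days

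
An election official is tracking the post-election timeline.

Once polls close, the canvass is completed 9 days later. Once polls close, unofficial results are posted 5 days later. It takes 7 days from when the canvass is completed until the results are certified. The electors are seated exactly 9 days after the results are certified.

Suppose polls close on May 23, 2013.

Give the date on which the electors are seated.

June 17, 2013

Polls close: May 23, 2013.
The canvass is completed: May 23, 2013 + 9 days = Jun 1, 2013.
The results are certified: Jun 1, 2013 + 7 days = Jun 8, 2013.
The electors are seated: Jun 8, 2013 + 9 days = Jun 17, 2013.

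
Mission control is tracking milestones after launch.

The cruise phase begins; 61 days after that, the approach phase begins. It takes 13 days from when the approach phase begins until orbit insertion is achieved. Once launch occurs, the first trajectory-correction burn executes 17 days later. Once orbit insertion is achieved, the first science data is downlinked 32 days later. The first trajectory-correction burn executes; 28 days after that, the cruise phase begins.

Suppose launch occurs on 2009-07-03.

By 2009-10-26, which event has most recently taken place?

The approach phase begins

Launch occurs: Jul 3, 2009.
The first trajectory-correction burn executes: Jul 3, 2009 + 17 days = Jul 20, 2009.
The cruise phase begins: Jul 20, 2009 + 28 days = Aug 17, 2009.
The approach phase begins: Aug 17, 2009 + 61 days = Oct 17, 2009.
Orbit insertion is achieved: Oct 17, 2009 + 13 days = Oct 30, 2009.
The first science data is downlinked: Oct 30, 2009 + 32 days = Dec 1, 2009.
Oct 26, 2009 falls between when the approach phase begins (Oct 17, 2009) and when orbit insertion is achieved (Oct 30, 2009).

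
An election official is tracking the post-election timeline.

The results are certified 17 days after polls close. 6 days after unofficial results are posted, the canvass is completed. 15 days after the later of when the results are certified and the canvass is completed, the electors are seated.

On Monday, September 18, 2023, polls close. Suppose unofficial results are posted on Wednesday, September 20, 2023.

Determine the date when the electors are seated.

Friday, October 20, 2023

Polls close: Sep 18, 2023.
The results are certified: Sep 18, 2023 + 17 days = Oct 5, 2023.
Unofficial results are posted: Sep 20, 2023.
The canvass is completed: Sep 20, 2023 + 6 days = Sep 26, 2023.
Both prerequisites met — the results are certified (Oct 5, 2023), the canvass is completed (Sep 26, 2023); the later is Oct 5, 2023.
The electors are seated: Oct 5, 2023 + 15 days = Oct 20, 2023.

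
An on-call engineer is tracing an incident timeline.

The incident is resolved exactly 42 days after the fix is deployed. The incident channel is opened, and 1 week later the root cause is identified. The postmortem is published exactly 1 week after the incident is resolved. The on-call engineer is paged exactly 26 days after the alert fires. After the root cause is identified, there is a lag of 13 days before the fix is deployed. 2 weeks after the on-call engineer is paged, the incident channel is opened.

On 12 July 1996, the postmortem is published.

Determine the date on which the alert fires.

The postmortem is published: Jul 12, 1996.
The incident is resolved: Jul 12, 1996 − 1 week = Jul 5, 1996.
The fix is deployed: Jul 5, 1996 − 42 days = May 24, 1996.
The root cause is identified: May 24, 1996 − 13 days = May 11, 1996.
The incident channel is opened: May 11, 1996 − 1 week = May 4, 1996.
The on-call engineer is paged: May 4, 1996 − 2 weeks = Apr 20, 1996.
The alert fires: Apr 20, 1996 − 26 days = Mar 25, 1996.

25 March 1996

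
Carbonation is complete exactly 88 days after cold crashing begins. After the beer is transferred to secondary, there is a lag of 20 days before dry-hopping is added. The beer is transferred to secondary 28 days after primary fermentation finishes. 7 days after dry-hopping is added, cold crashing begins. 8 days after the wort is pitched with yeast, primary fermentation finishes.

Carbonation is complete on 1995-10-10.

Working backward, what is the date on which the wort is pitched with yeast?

Carbonation is complete: Oct 10, 1995.
Cold crashing begins: Oct 10, 1995 − 88 days = Jul 14, 1995.
Dry-hopping is added: Jul 14, 1995 − 7 days = Jul 7, 1995.
The beer is transferred to secondary: Jul 7, 1995 − 20 days = Jun 17, 1995.
Primary fermentation finishes: Jun 17, 1995 − 28 days = May 20, 1995.
The wort is pitched with yeast: May 20, 1995 − 8 days = May 12, 1995.

1995-05-12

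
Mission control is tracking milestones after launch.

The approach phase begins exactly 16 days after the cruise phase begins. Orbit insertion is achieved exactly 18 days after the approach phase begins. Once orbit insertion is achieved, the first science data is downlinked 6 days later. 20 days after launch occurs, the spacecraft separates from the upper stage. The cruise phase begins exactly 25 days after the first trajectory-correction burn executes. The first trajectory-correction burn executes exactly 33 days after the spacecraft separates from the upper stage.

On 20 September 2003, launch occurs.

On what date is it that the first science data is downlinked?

16 January 2004

Launch occurs: Sep 20, 2003.
The spacecraft separates from the upper stage: Sep 20, 2003 + 20 days = Oct 10, 2003.
The first trajectory-correction burn executes: Oct 10, 2003 + 33 days = Nov 12, 2003.
The cruise phase begins: Nov 12, 2003 + 25 days = Dec 7, 2003.
The approach phase begins: Dec 7, 2003 + 16 days = Dec 23, 2003.
Orbit insertion is achieved: Dec 23, 2003 + 18 days = Jan 10, 2004.
The first science data is downlinked: Jan 10, 2004 + 6 days = Jan 16, 2004.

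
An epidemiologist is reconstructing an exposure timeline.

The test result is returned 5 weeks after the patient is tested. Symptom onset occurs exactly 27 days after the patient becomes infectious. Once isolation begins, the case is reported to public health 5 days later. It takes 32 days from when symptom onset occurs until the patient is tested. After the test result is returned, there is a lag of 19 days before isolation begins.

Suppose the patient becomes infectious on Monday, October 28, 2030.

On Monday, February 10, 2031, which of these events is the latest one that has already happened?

The test result is returned

The patient becomes infectious: Oct 28, 2030.
Symptom onset occurs: Oct 28, 2030 + 27 days = Nov 24, 2030.
The patient is tested: Nov 24, 2030 + 32 days = Dec 26, 2030.
The test result is returned: Dec 26, 2030 + 5 weeks = Jan 30, 2031.
Isolation begins: Jan 30, 2031 + 19 days = Feb 18, 2031.
The case is reported to public health: Feb 18, 2031 + 5 days = Feb 23, 2031.
Feb 10, 2031 falls between when the test result is returned (Jan 30, 2031) and when isolation begins (Feb 18, 2031).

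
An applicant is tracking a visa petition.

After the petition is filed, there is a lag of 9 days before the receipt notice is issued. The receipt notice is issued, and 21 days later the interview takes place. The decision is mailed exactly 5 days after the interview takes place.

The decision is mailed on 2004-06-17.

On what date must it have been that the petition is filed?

2004-05-13

The decision is mailed: Jun 17, 2004.
The interview takes place: Jun 17, 2004 − 5 days = Jun 12, 2004.
The receipt notice is issued: Jun 12, 2004 − 21 days = May 22, 2004.
The petition is filed: May 22, 2004 − 9 days = May 13, 2004.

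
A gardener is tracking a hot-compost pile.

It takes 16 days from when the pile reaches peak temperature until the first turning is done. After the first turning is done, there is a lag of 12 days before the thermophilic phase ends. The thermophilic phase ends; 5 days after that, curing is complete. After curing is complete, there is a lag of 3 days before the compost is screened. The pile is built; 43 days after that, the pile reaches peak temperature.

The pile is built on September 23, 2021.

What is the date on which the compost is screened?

December 11, 2021

The pile is built: Sep 23, 2021.
The pile reaches peak temperature: Sep 23, 2021 + 43 days = Nov 5, 2021.
The first turning is done: Nov 5, 2021 + 16 days = Nov 21, 2021.
The thermophilic phase ends: Nov 21, 2021 + 12 days = Dec 3, 2021.
Curing is complete: Dec 3, 2021 + 5 days = Dec 8, 2021.
The compost is screened: Dec 8, 2021 + 3 days = Dec 11, 2021.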